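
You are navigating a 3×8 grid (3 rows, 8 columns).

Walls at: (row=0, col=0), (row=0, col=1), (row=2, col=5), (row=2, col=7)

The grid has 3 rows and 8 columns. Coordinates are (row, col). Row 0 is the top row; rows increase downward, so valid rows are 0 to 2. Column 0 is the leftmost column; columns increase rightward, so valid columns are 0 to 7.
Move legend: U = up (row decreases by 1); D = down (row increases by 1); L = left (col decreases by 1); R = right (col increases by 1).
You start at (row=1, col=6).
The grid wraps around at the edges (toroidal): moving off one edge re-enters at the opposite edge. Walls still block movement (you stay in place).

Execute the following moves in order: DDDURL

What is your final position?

Answer: Final position: (row=0, col=6)

Derivation:
Start: (row=1, col=6)
  D (down): (row=1, col=6) -> (row=2, col=6)
  D (down): (row=2, col=6) -> (row=0, col=6)
  D (down): (row=0, col=6) -> (row=1, col=6)
  U (up): (row=1, col=6) -> (row=0, col=6)
  R (right): (row=0, col=6) -> (row=0, col=7)
  L (left): (row=0, col=7) -> (row=0, col=6)
Final: (row=0, col=6)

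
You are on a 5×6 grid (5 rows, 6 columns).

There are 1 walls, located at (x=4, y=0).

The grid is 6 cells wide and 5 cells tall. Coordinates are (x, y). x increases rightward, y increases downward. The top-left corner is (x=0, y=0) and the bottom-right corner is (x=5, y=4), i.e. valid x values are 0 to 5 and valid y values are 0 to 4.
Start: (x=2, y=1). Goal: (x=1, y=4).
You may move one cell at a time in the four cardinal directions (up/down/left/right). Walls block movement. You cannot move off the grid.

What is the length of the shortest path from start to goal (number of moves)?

Answer: Shortest path length: 4

Derivation:
BFS from (x=2, y=1) until reaching (x=1, y=4):
  Distance 0: (x=2, y=1)
  Distance 1: (x=2, y=0), (x=1, y=1), (x=3, y=1), (x=2, y=2)
  Distance 2: (x=1, y=0), (x=3, y=0), (x=0, y=1), (x=4, y=1), (x=1, y=2), (x=3, y=2), (x=2, y=3)
  Distance 3: (x=0, y=0), (x=5, y=1), (x=0, y=2), (x=4, y=2), (x=1, y=3), (x=3, y=3), (x=2, y=4)
  Distance 4: (x=5, y=0), (x=5, y=2), (x=0, y=3), (x=4, y=3), (x=1, y=4), (x=3, y=4)  <- goal reached here
One shortest path (4 moves): (x=2, y=1) -> (x=1, y=1) -> (x=1, y=2) -> (x=1, y=3) -> (x=1, y=4)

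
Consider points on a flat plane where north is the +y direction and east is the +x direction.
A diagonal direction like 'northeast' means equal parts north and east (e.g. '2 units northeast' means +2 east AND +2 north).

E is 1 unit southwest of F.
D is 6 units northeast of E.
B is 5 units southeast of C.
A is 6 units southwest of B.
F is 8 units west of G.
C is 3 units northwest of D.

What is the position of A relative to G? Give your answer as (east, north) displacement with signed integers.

Answer: A is at (east=-7, north=-3) relative to G.

Derivation:
Place G at the origin (east=0, north=0).
  F is 8 units west of G: delta (east=-8, north=+0); F at (east=-8, north=0).
  E is 1 unit southwest of F: delta (east=-1, north=-1); E at (east=-9, north=-1).
  D is 6 units northeast of E: delta (east=+6, north=+6); D at (east=-3, north=5).
  C is 3 units northwest of D: delta (east=-3, north=+3); C at (east=-6, north=8).
  B is 5 units southeast of C: delta (east=+5, north=-5); B at (east=-1, north=3).
  A is 6 units southwest of B: delta (east=-6, north=-6); A at (east=-7, north=-3).
Therefore A relative to G: (east=-7, north=-3).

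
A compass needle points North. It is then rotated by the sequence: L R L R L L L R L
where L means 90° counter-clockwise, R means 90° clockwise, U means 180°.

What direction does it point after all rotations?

Start: North
  L (left (90° counter-clockwise)) -> West
  R (right (90° clockwise)) -> North
  L (left (90° counter-clockwise)) -> West
  R (right (90° clockwise)) -> North
  L (left (90° counter-clockwise)) -> West
  L (left (90° counter-clockwise)) -> South
  L (left (90° counter-clockwise)) -> East
  R (right (90° clockwise)) -> South
  L (left (90° counter-clockwise)) -> East
Final: East

Answer: Final heading: East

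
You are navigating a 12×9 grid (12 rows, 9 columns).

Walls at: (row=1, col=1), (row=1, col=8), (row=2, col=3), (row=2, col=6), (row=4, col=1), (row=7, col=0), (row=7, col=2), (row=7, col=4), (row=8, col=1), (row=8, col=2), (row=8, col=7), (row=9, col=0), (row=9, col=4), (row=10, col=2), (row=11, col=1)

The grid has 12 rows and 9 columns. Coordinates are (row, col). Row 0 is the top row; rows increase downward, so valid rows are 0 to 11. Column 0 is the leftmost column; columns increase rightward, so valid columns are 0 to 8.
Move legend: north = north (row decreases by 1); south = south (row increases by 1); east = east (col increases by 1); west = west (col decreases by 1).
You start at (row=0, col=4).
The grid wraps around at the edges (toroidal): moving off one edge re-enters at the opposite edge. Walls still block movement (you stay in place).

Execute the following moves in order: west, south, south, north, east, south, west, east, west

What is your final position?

Start: (row=0, col=4)
  west (west): (row=0, col=4) -> (row=0, col=3)
  south (south): (row=0, col=3) -> (row=1, col=3)
  south (south): blocked, stay at (row=1, col=3)
  north (north): (row=1, col=3) -> (row=0, col=3)
  east (east): (row=0, col=3) -> (row=0, col=4)
  south (south): (row=0, col=4) -> (row=1, col=4)
  west (west): (row=1, col=4) -> (row=1, col=3)
  east (east): (row=1, col=3) -> (row=1, col=4)
  west (west): (row=1, col=4) -> (row=1, col=3)
Final: (row=1, col=3)

Answer: Final position: (row=1, col=3)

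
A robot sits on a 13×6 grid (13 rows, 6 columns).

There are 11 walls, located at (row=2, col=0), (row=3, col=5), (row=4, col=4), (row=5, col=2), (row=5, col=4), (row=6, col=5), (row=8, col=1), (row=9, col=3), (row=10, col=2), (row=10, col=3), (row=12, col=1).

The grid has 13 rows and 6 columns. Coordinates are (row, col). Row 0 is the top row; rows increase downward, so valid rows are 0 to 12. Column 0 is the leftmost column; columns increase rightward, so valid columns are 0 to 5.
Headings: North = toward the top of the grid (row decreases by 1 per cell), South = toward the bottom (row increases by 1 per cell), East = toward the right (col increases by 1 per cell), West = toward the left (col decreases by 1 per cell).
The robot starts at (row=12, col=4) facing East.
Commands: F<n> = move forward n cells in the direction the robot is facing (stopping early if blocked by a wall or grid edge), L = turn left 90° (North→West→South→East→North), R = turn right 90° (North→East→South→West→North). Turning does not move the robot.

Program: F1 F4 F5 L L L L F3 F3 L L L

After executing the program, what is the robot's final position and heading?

Answer: Final position: (row=12, col=5), facing South

Derivation:
Start: (row=12, col=4), facing East
  F1: move forward 1, now at (row=12, col=5)
  F4: move forward 0/4 (blocked), now at (row=12, col=5)
  F5: move forward 0/5 (blocked), now at (row=12, col=5)
  L: turn left, now facing North
  L: turn left, now facing West
  L: turn left, now facing South
  L: turn left, now facing East
  F3: move forward 0/3 (blocked), now at (row=12, col=5)
  F3: move forward 0/3 (blocked), now at (row=12, col=5)
  L: turn left, now facing North
  L: turn left, now facing West
  L: turn left, now facing South
Final: (row=12, col=5), facing South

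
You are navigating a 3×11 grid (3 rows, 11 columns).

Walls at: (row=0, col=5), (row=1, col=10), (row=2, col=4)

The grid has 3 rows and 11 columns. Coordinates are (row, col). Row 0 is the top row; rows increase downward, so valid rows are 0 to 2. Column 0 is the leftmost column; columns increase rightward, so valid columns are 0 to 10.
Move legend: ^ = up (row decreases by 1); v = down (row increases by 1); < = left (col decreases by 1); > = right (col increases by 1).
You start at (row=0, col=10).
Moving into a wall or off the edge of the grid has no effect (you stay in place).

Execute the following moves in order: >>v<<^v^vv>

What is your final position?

Start: (row=0, col=10)
  > (right): blocked, stay at (row=0, col=10)
  > (right): blocked, stay at (row=0, col=10)
  v (down): blocked, stay at (row=0, col=10)
  < (left): (row=0, col=10) -> (row=0, col=9)
  < (left): (row=0, col=9) -> (row=0, col=8)
  ^ (up): blocked, stay at (row=0, col=8)
  v (down): (row=0, col=8) -> (row=1, col=8)
  ^ (up): (row=1, col=8) -> (row=0, col=8)
  v (down): (row=0, col=8) -> (row=1, col=8)
  v (down): (row=1, col=8) -> (row=2, col=8)
  > (right): (row=2, col=8) -> (row=2, col=9)
Final: (row=2, col=9)

Answer: Final position: (row=2, col=9)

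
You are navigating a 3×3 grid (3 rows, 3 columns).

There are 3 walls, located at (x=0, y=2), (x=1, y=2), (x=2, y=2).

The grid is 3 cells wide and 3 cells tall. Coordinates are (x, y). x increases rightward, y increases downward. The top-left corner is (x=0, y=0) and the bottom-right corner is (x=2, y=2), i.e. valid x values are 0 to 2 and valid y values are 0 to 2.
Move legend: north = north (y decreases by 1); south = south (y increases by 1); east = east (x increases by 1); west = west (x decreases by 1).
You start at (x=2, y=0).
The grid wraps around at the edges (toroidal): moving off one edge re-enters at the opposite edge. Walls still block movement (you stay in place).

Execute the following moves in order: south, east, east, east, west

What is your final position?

Answer: Final position: (x=1, y=1)

Derivation:
Start: (x=2, y=0)
  south (south): (x=2, y=0) -> (x=2, y=1)
  east (east): (x=2, y=1) -> (x=0, y=1)
  east (east): (x=0, y=1) -> (x=1, y=1)
  east (east): (x=1, y=1) -> (x=2, y=1)
  west (west): (x=2, y=1) -> (x=1, y=1)
Final: (x=1, y=1)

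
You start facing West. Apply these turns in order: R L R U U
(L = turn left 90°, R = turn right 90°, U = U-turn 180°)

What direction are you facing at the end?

Start: West
  R (right (90° clockwise)) -> North
  L (left (90° counter-clockwise)) -> West
  R (right (90° clockwise)) -> North
  U (U-turn (180°)) -> South
  U (U-turn (180°)) -> North
Final: North

Answer: Final heading: North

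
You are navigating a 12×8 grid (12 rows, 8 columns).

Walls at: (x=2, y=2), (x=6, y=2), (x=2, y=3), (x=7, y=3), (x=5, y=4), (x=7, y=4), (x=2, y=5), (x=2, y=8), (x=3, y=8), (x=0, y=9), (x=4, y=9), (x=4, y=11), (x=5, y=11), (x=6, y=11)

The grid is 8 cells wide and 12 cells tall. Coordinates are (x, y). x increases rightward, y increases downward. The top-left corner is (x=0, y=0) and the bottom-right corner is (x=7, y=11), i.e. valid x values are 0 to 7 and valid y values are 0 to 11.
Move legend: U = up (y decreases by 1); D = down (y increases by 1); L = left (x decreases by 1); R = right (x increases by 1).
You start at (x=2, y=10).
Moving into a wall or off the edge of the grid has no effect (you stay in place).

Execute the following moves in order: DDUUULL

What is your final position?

Answer: Final position: (x=1, y=9)

Derivation:
Start: (x=2, y=10)
  D (down): (x=2, y=10) -> (x=2, y=11)
  D (down): blocked, stay at (x=2, y=11)
  U (up): (x=2, y=11) -> (x=2, y=10)
  U (up): (x=2, y=10) -> (x=2, y=9)
  U (up): blocked, stay at (x=2, y=9)
  L (left): (x=2, y=9) -> (x=1, y=9)
  L (left): blocked, stay at (x=1, y=9)
Final: (x=1, y=9)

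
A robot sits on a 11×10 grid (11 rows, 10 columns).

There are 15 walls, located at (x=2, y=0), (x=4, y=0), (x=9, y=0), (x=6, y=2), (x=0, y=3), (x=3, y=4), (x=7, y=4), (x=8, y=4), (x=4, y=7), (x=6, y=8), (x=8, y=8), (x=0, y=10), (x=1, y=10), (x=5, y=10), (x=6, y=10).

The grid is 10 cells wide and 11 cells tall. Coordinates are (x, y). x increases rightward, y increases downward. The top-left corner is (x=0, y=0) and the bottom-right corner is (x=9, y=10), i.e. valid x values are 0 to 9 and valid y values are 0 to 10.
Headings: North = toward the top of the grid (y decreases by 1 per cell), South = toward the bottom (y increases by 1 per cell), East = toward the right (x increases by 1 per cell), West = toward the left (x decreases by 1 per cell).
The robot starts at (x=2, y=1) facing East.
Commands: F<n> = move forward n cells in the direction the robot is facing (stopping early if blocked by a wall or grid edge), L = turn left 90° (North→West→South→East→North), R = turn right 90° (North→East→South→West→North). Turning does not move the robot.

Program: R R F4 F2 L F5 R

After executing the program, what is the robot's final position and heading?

Answer: Final position: (x=0, y=2), facing West

Derivation:
Start: (x=2, y=1), facing East
  R: turn right, now facing South
  R: turn right, now facing West
  F4: move forward 2/4 (blocked), now at (x=0, y=1)
  F2: move forward 0/2 (blocked), now at (x=0, y=1)
  L: turn left, now facing South
  F5: move forward 1/5 (blocked), now at (x=0, y=2)
  R: turn right, now facing West
Final: (x=0, y=2), facing West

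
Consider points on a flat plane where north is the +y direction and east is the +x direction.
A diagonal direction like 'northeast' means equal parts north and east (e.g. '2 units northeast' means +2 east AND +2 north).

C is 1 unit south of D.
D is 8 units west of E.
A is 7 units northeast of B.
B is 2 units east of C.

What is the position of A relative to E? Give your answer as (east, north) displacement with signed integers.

Place E at the origin (east=0, north=0).
  D is 8 units west of E: delta (east=-8, north=+0); D at (east=-8, north=0).
  C is 1 unit south of D: delta (east=+0, north=-1); C at (east=-8, north=-1).
  B is 2 units east of C: delta (east=+2, north=+0); B at (east=-6, north=-1).
  A is 7 units northeast of B: delta (east=+7, north=+7); A at (east=1, north=6).
Therefore A relative to E: (east=1, north=6).

Answer: A is at (east=1, north=6) relative to E.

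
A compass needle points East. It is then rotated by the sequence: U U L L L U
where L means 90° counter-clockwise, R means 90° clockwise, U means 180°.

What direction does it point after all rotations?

Start: East
  U (U-turn (180°)) -> West
  U (U-turn (180°)) -> East
  L (left (90° counter-clockwise)) -> North
  L (left (90° counter-clockwise)) -> West
  L (left (90° counter-clockwise)) -> South
  U (U-turn (180°)) -> North
Final: North

Answer: Final heading: North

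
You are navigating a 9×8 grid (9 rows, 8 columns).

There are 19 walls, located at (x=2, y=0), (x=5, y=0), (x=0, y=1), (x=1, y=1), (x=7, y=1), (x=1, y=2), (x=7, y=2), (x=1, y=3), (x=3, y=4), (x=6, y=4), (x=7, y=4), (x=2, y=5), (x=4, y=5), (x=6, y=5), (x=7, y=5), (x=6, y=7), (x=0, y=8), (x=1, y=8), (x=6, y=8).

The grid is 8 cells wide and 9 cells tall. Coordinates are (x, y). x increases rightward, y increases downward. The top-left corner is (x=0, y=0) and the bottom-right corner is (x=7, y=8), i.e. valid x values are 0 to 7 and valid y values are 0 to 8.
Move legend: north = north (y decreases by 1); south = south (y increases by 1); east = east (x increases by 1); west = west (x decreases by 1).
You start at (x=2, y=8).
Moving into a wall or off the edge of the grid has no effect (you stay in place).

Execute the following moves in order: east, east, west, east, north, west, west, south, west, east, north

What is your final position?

Answer: Final position: (x=3, y=7)

Derivation:
Start: (x=2, y=8)
  east (east): (x=2, y=8) -> (x=3, y=8)
  east (east): (x=3, y=8) -> (x=4, y=8)
  west (west): (x=4, y=8) -> (x=3, y=8)
  east (east): (x=3, y=8) -> (x=4, y=8)
  north (north): (x=4, y=8) -> (x=4, y=7)
  west (west): (x=4, y=7) -> (x=3, y=7)
  west (west): (x=3, y=7) -> (x=2, y=7)
  south (south): (x=2, y=7) -> (x=2, y=8)
  west (west): blocked, stay at (x=2, y=8)
  east (east): (x=2, y=8) -> (x=3, y=8)
  north (north): (x=3, y=8) -> (x=3, y=7)
Final: (x=3, y=7)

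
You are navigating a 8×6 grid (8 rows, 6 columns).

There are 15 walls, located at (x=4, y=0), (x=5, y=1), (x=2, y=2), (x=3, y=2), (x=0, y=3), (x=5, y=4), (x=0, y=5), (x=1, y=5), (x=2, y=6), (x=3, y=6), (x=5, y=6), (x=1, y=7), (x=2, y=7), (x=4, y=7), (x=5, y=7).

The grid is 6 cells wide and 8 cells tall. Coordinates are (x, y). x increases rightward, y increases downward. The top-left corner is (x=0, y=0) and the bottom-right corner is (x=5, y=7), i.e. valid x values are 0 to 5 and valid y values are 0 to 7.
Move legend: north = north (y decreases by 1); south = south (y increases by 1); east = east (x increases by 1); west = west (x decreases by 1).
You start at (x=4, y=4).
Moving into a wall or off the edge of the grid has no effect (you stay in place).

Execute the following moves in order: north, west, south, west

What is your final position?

Answer: Final position: (x=2, y=4)

Derivation:
Start: (x=4, y=4)
  north (north): (x=4, y=4) -> (x=4, y=3)
  west (west): (x=4, y=3) -> (x=3, y=3)
  south (south): (x=3, y=3) -> (x=3, y=4)
  west (west): (x=3, y=4) -> (x=2, y=4)
Final: (x=2, y=4)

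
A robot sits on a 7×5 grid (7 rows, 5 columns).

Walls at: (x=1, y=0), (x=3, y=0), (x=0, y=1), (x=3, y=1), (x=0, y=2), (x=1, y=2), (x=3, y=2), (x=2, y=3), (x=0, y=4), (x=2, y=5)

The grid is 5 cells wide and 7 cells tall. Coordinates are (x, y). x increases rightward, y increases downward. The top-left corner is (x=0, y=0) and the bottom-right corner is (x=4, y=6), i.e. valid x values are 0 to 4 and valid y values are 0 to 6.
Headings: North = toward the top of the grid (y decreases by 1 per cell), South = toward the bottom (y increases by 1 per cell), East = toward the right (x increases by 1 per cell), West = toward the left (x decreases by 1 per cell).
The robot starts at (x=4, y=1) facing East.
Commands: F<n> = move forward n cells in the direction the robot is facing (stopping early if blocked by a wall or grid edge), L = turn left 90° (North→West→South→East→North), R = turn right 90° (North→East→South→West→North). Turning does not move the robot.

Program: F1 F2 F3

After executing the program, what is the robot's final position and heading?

Answer: Final position: (x=4, y=1), facing East

Derivation:
Start: (x=4, y=1), facing East
  F1: move forward 0/1 (blocked), now at (x=4, y=1)
  F2: move forward 0/2 (blocked), now at (x=4, y=1)
  F3: move forward 0/3 (blocked), now at (x=4, y=1)
Final: (x=4, y=1), facing East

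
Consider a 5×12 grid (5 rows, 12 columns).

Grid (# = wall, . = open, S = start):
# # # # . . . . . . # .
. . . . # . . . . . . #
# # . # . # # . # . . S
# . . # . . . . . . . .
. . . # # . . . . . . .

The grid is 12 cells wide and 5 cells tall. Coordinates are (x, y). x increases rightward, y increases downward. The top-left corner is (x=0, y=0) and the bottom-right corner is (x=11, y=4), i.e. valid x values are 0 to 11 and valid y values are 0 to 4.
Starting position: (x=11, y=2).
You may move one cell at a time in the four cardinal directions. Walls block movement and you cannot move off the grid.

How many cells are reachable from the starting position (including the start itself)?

BFS flood-fill from (x=11, y=2):
  Distance 0: (x=11, y=2)
  Distance 1: (x=10, y=2), (x=11, y=3)
  Distance 2: (x=10, y=1), (x=9, y=2), (x=10, y=3), (x=11, y=4)
  Distance 3: (x=9, y=1), (x=9, y=3), (x=10, y=4)
  Distance 4: (x=9, y=0), (x=8, y=1), (x=8, y=3), (x=9, y=4)
  Distance 5: (x=8, y=0), (x=7, y=1), (x=7, y=3), (x=8, y=4)
  Distance 6: (x=7, y=0), (x=6, y=1), (x=7, y=2), (x=6, y=3), (x=7, y=4)
  Distance 7: (x=6, y=0), (x=5, y=1), (x=5, y=3), (x=6, y=4)
  Distance 8: (x=5, y=0), (x=4, y=3), (x=5, y=4)
  Distance 9: (x=4, y=0), (x=4, y=2)
Total reachable: 32 (grid has 43 open cells total)

Answer: Reachable cells: 32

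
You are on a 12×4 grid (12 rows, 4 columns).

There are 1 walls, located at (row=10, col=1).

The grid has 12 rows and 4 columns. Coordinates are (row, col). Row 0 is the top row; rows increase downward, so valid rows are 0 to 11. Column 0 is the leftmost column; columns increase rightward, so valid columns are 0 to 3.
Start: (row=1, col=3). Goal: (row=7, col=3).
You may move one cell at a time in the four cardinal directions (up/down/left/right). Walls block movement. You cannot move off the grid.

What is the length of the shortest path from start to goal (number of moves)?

BFS from (row=1, col=3) until reaching (row=7, col=3):
  Distance 0: (row=1, col=3)
  Distance 1: (row=0, col=3), (row=1, col=2), (row=2, col=3)
  Distance 2: (row=0, col=2), (row=1, col=1), (row=2, col=2), (row=3, col=3)
  Distance 3: (row=0, col=1), (row=1, col=0), (row=2, col=1), (row=3, col=2), (row=4, col=3)
  Distance 4: (row=0, col=0), (row=2, col=0), (row=3, col=1), (row=4, col=2), (row=5, col=3)
  Distance 5: (row=3, col=0), (row=4, col=1), (row=5, col=2), (row=6, col=3)
  Distance 6: (row=4, col=0), (row=5, col=1), (row=6, col=2), (row=7, col=3)  <- goal reached here
One shortest path (6 moves): (row=1, col=3) -> (row=2, col=3) -> (row=3, col=3) -> (row=4, col=3) -> (row=5, col=3) -> (row=6, col=3) -> (row=7, col=3)

Answer: Shortest path length: 6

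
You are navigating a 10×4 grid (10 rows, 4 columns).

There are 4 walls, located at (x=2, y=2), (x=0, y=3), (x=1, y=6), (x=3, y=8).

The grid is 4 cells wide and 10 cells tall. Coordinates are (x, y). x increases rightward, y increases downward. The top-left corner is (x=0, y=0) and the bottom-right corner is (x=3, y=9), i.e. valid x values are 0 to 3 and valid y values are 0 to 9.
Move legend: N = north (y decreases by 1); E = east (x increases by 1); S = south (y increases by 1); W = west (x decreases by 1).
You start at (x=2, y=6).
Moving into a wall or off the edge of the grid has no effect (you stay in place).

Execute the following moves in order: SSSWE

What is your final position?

Start: (x=2, y=6)
  S (south): (x=2, y=6) -> (x=2, y=7)
  S (south): (x=2, y=7) -> (x=2, y=8)
  S (south): (x=2, y=8) -> (x=2, y=9)
  W (west): (x=2, y=9) -> (x=1, y=9)
  E (east): (x=1, y=9) -> (x=2, y=9)
Final: (x=2, y=9)

Answer: Final position: (x=2, y=9)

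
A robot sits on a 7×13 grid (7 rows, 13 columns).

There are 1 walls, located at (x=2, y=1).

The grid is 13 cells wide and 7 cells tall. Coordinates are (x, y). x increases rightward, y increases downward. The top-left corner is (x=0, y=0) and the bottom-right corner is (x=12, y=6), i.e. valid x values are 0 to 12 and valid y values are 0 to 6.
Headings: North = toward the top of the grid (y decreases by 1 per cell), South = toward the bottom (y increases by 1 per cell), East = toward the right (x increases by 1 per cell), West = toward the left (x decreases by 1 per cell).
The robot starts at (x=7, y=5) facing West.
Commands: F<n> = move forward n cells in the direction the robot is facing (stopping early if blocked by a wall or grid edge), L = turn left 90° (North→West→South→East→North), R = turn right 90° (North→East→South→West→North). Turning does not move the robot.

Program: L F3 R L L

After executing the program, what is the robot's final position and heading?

Start: (x=7, y=5), facing West
  L: turn left, now facing South
  F3: move forward 1/3 (blocked), now at (x=7, y=6)
  R: turn right, now facing West
  L: turn left, now facing South
  L: turn left, now facing East
Final: (x=7, y=6), facing East

Answer: Final position: (x=7, y=6), facing East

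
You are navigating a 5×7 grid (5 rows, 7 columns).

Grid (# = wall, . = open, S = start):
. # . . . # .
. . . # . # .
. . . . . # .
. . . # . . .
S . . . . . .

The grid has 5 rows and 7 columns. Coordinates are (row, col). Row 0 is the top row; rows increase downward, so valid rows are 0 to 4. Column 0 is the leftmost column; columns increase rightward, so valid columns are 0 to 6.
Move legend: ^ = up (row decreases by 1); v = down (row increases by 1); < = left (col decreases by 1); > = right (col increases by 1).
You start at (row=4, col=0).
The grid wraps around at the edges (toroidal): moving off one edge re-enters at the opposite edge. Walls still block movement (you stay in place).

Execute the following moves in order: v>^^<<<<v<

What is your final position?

Start: (row=4, col=0)
  v (down): (row=4, col=0) -> (row=0, col=0)
  > (right): blocked, stay at (row=0, col=0)
  ^ (up): (row=0, col=0) -> (row=4, col=0)
  ^ (up): (row=4, col=0) -> (row=3, col=0)
  < (left): (row=3, col=0) -> (row=3, col=6)
  < (left): (row=3, col=6) -> (row=3, col=5)
  < (left): (row=3, col=5) -> (row=3, col=4)
  < (left): blocked, stay at (row=3, col=4)
  v (down): (row=3, col=4) -> (row=4, col=4)
  < (left): (row=4, col=4) -> (row=4, col=3)
Final: (row=4, col=3)

Answer: Final position: (row=4, col=3)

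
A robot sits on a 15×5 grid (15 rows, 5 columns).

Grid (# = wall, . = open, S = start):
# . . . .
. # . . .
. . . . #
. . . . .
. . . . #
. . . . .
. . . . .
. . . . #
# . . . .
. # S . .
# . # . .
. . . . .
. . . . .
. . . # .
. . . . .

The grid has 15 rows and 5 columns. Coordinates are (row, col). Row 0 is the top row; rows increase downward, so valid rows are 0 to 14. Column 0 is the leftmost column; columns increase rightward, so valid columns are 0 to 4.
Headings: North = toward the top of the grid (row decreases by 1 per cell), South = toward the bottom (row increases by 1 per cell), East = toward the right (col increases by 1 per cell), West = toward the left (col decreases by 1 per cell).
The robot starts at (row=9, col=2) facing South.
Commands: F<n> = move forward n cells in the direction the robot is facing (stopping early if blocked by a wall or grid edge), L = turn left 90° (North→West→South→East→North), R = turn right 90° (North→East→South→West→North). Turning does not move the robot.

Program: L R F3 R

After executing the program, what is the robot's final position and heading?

Start: (row=9, col=2), facing South
  L: turn left, now facing East
  R: turn right, now facing South
  F3: move forward 0/3 (blocked), now at (row=9, col=2)
  R: turn right, now facing West
Final: (row=9, col=2), facing West

Answer: Final position: (row=9, col=2), facing West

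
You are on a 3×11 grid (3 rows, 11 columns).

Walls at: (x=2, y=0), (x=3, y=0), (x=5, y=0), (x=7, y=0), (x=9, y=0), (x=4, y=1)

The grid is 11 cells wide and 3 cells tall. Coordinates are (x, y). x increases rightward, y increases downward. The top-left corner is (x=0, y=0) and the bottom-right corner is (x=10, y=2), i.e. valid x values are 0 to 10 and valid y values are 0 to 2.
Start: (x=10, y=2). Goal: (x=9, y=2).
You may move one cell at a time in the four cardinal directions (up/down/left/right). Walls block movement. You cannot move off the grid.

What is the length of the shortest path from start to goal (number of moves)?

BFS from (x=10, y=2) until reaching (x=9, y=2):
  Distance 0: (x=10, y=2)
  Distance 1: (x=10, y=1), (x=9, y=2)  <- goal reached here
One shortest path (1 moves): (x=10, y=2) -> (x=9, y=2)

Answer: Shortest path length: 1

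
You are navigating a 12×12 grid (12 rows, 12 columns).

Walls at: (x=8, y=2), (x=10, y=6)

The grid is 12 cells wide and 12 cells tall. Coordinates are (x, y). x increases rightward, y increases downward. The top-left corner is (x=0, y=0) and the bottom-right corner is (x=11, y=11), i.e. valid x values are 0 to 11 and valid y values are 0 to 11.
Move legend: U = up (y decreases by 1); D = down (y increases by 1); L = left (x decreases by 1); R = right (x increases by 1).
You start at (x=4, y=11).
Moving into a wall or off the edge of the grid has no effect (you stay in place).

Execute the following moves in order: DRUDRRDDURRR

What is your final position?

Answer: Final position: (x=10, y=10)

Derivation:
Start: (x=4, y=11)
  D (down): blocked, stay at (x=4, y=11)
  R (right): (x=4, y=11) -> (x=5, y=11)
  U (up): (x=5, y=11) -> (x=5, y=10)
  D (down): (x=5, y=10) -> (x=5, y=11)
  R (right): (x=5, y=11) -> (x=6, y=11)
  R (right): (x=6, y=11) -> (x=7, y=11)
  D (down): blocked, stay at (x=7, y=11)
  D (down): blocked, stay at (x=7, y=11)
  U (up): (x=7, y=11) -> (x=7, y=10)
  R (right): (x=7, y=10) -> (x=8, y=10)
  R (right): (x=8, y=10) -> (x=9, y=10)
  R (right): (x=9, y=10) -> (x=10, y=10)
Final: (x=10, y=10)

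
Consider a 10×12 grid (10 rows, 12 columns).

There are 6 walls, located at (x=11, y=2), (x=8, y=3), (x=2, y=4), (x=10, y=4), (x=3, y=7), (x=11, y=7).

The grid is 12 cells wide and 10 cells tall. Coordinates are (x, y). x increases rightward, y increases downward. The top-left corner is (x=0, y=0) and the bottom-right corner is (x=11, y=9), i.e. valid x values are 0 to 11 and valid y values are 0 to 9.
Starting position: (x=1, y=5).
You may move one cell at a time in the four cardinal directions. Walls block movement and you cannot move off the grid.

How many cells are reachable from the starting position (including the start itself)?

Answer: Reachable cells: 114

Derivation:
BFS flood-fill from (x=1, y=5):
  Distance 0: (x=1, y=5)
  Distance 1: (x=1, y=4), (x=0, y=5), (x=2, y=5), (x=1, y=6)
  Distance 2: (x=1, y=3), (x=0, y=4), (x=3, y=5), (x=0, y=6), (x=2, y=6), (x=1, y=7)
  Distance 3: (x=1, y=2), (x=0, y=3), (x=2, y=3), (x=3, y=4), (x=4, y=5), (x=3, y=6), (x=0, y=7), (x=2, y=7), (x=1, y=8)
  Distance 4: (x=1, y=1), (x=0, y=2), (x=2, y=2), (x=3, y=3), (x=4, y=4), (x=5, y=5), (x=4, y=6), (x=0, y=8), (x=2, y=8), (x=1, y=9)
  Distance 5: (x=1, y=0), (x=0, y=1), (x=2, y=1), (x=3, y=2), (x=4, y=3), (x=5, y=4), (x=6, y=5), (x=5, y=6), (x=4, y=7), (x=3, y=8), (x=0, y=9), (x=2, y=9)
  Distance 6: (x=0, y=0), (x=2, y=0), (x=3, y=1), (x=4, y=2), (x=5, y=3), (x=6, y=4), (x=7, y=5), (x=6, y=6), (x=5, y=7), (x=4, y=8), (x=3, y=9)
  Distance 7: (x=3, y=0), (x=4, y=1), (x=5, y=2), (x=6, y=3), (x=7, y=4), (x=8, y=5), (x=7, y=6), (x=6, y=7), (x=5, y=8), (x=4, y=9)
  Distance 8: (x=4, y=0), (x=5, y=1), (x=6, y=2), (x=7, y=3), (x=8, y=4), (x=9, y=5), (x=8, y=6), (x=7, y=7), (x=6, y=8), (x=5, y=9)
  Distance 9: (x=5, y=0), (x=6, y=1), (x=7, y=2), (x=9, y=4), (x=10, y=5), (x=9, y=6), (x=8, y=7), (x=7, y=8), (x=6, y=9)
  Distance 10: (x=6, y=0), (x=7, y=1), (x=8, y=2), (x=9, y=3), (x=11, y=5), (x=10, y=6), (x=9, y=7), (x=8, y=8), (x=7, y=9)
  Distance 11: (x=7, y=0), (x=8, y=1), (x=9, y=2), (x=10, y=3), (x=11, y=4), (x=11, y=6), (x=10, y=7), (x=9, y=8), (x=8, y=9)
  Distance 12: (x=8, y=0), (x=9, y=1), (x=10, y=2), (x=11, y=3), (x=10, y=8), (x=9, y=9)
  Distance 13: (x=9, y=0), (x=10, y=1), (x=11, y=8), (x=10, y=9)
  Distance 14: (x=10, y=0), (x=11, y=1), (x=11, y=9)
  Distance 15: (x=11, y=0)
Total reachable: 114 (grid has 114 open cells total)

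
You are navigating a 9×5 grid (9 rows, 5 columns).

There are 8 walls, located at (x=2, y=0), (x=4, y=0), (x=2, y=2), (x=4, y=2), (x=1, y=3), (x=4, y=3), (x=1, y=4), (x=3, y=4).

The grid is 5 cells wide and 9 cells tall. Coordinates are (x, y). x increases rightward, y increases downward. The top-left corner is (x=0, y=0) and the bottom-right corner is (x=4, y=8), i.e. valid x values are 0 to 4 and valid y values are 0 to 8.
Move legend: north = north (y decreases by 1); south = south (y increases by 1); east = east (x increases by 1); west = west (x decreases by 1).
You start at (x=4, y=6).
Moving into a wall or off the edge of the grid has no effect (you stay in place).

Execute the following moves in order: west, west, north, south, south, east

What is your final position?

Start: (x=4, y=6)
  west (west): (x=4, y=6) -> (x=3, y=6)
  west (west): (x=3, y=6) -> (x=2, y=6)
  north (north): (x=2, y=6) -> (x=2, y=5)
  south (south): (x=2, y=5) -> (x=2, y=6)
  south (south): (x=2, y=6) -> (x=2, y=7)
  east (east): (x=2, y=7) -> (x=3, y=7)
Final: (x=3, y=7)

Answer: Final position: (x=3, y=7)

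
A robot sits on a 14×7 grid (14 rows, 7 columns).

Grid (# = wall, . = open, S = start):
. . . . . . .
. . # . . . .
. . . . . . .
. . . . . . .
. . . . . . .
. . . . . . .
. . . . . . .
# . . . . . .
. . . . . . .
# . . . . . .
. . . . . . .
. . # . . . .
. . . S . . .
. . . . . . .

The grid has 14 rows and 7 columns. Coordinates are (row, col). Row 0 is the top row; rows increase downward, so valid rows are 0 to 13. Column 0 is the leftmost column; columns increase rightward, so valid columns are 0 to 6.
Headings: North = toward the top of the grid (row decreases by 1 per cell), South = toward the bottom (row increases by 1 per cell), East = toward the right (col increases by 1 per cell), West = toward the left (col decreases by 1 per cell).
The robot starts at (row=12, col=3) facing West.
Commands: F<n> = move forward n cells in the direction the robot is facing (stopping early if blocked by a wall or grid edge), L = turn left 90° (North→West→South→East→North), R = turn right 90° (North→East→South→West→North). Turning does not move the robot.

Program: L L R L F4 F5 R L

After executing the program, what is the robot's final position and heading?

Start: (row=12, col=3), facing West
  L: turn left, now facing South
  L: turn left, now facing East
  R: turn right, now facing South
  L: turn left, now facing East
  F4: move forward 3/4 (blocked), now at (row=12, col=6)
  F5: move forward 0/5 (blocked), now at (row=12, col=6)
  R: turn right, now facing South
  L: turn left, now facing East
Final: (row=12, col=6), facing East

Answer: Final position: (row=12, col=6), facing East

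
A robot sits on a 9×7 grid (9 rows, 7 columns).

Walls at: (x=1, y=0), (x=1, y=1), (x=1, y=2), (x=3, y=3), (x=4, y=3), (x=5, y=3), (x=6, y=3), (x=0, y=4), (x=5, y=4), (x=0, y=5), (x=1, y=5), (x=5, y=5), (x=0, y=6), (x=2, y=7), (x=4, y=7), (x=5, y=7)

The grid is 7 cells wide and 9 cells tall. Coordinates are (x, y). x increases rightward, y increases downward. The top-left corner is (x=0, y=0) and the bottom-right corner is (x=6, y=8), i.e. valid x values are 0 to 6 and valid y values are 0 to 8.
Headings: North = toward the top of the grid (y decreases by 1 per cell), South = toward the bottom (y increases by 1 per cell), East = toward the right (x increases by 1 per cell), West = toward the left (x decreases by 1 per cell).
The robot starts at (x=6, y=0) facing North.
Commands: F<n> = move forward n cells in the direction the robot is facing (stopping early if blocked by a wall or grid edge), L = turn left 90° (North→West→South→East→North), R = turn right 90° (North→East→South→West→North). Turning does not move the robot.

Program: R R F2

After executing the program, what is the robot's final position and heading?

Answer: Final position: (x=6, y=2), facing South

Derivation:
Start: (x=6, y=0), facing North
  R: turn right, now facing East
  R: turn right, now facing South
  F2: move forward 2, now at (x=6, y=2)
Final: (x=6, y=2), facing South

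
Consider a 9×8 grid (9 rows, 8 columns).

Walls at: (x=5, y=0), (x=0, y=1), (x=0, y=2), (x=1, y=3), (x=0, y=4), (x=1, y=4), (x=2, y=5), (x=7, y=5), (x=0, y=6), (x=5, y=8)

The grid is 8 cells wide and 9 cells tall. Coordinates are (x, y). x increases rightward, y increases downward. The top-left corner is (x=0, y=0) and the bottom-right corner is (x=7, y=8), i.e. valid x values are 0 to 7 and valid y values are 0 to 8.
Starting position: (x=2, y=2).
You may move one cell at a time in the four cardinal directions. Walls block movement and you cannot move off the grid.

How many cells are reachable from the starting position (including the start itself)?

BFS flood-fill from (x=2, y=2):
  Distance 0: (x=2, y=2)
  Distance 1: (x=2, y=1), (x=1, y=2), (x=3, y=2), (x=2, y=3)
  Distance 2: (x=2, y=0), (x=1, y=1), (x=3, y=1), (x=4, y=2), (x=3, y=3), (x=2, y=4)
  Distance 3: (x=1, y=0), (x=3, y=0), (x=4, y=1), (x=5, y=2), (x=4, y=3), (x=3, y=4)
  Distance 4: (x=0, y=0), (x=4, y=0), (x=5, y=1), (x=6, y=2), (x=5, y=3), (x=4, y=4), (x=3, y=5)
  Distance 5: (x=6, y=1), (x=7, y=2), (x=6, y=3), (x=5, y=4), (x=4, y=5), (x=3, y=6)
  Distance 6: (x=6, y=0), (x=7, y=1), (x=7, y=3), (x=6, y=4), (x=5, y=5), (x=2, y=6), (x=4, y=6), (x=3, y=7)
  Distance 7: (x=7, y=0), (x=7, y=4), (x=6, y=5), (x=1, y=6), (x=5, y=6), (x=2, y=7), (x=4, y=7), (x=3, y=8)
  Distance 8: (x=1, y=5), (x=6, y=6), (x=1, y=7), (x=5, y=7), (x=2, y=8), (x=4, y=8)
  Distance 9: (x=0, y=5), (x=7, y=6), (x=0, y=7), (x=6, y=7), (x=1, y=8)
  Distance 10: (x=7, y=7), (x=0, y=8), (x=6, y=8)
  Distance 11: (x=7, y=8)
Total reachable: 61 (grid has 62 open cells total)

Answer: Reachable cells: 61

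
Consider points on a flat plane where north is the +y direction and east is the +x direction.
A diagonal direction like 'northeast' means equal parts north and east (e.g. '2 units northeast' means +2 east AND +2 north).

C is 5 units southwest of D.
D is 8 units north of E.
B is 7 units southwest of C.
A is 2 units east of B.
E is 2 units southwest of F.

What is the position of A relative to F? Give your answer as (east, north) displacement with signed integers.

Answer: A is at (east=-12, north=-6) relative to F.

Derivation:
Place F at the origin (east=0, north=0).
  E is 2 units southwest of F: delta (east=-2, north=-2); E at (east=-2, north=-2).
  D is 8 units north of E: delta (east=+0, north=+8); D at (east=-2, north=6).
  C is 5 units southwest of D: delta (east=-5, north=-5); C at (east=-7, north=1).
  B is 7 units southwest of C: delta (east=-7, north=-7); B at (east=-14, north=-6).
  A is 2 units east of B: delta (east=+2, north=+0); A at (east=-12, north=-6).
Therefore A relative to F: (east=-12, north=-6).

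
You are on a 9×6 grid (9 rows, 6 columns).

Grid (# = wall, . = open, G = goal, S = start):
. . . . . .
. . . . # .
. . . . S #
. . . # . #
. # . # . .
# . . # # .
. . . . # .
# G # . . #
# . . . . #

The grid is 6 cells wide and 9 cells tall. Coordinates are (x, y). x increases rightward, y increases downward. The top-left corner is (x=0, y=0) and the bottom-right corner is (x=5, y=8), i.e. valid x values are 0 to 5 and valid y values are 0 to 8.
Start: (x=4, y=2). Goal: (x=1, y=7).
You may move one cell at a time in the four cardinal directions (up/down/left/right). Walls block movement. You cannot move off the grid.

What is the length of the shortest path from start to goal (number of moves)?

Answer: Shortest path length: 8

Derivation:
BFS from (x=4, y=2) until reaching (x=1, y=7):
  Distance 0: (x=4, y=2)
  Distance 1: (x=3, y=2), (x=4, y=3)
  Distance 2: (x=3, y=1), (x=2, y=2), (x=4, y=4)
  Distance 3: (x=3, y=0), (x=2, y=1), (x=1, y=2), (x=2, y=3), (x=5, y=4)
  Distance 4: (x=2, y=0), (x=4, y=0), (x=1, y=1), (x=0, y=2), (x=1, y=3), (x=2, y=4), (x=5, y=5)
  Distance 5: (x=1, y=0), (x=5, y=0), (x=0, y=1), (x=0, y=3), (x=2, y=5), (x=5, y=6)
  Distance 6: (x=0, y=0), (x=5, y=1), (x=0, y=4), (x=1, y=5), (x=2, y=6)
  Distance 7: (x=1, y=6), (x=3, y=6)
  Distance 8: (x=0, y=6), (x=1, y=7), (x=3, y=7)  <- goal reached here
One shortest path (8 moves): (x=4, y=2) -> (x=3, y=2) -> (x=2, y=2) -> (x=2, y=3) -> (x=2, y=4) -> (x=2, y=5) -> (x=1, y=5) -> (x=1, y=6) -> (x=1, y=7)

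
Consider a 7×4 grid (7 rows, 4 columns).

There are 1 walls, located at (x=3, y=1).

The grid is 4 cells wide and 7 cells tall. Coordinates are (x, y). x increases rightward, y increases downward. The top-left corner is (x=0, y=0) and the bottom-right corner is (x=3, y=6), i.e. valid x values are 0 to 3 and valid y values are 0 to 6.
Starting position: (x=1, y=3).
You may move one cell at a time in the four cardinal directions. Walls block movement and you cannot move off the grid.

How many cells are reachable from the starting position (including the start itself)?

BFS flood-fill from (x=1, y=3):
  Distance 0: (x=1, y=3)
  Distance 1: (x=1, y=2), (x=0, y=3), (x=2, y=3), (x=1, y=4)
  Distance 2: (x=1, y=1), (x=0, y=2), (x=2, y=2), (x=3, y=3), (x=0, y=4), (x=2, y=4), (x=1, y=5)
  Distance 3: (x=1, y=0), (x=0, y=1), (x=2, y=1), (x=3, y=2), (x=3, y=4), (x=0, y=5), (x=2, y=5), (x=1, y=6)
  Distance 4: (x=0, y=0), (x=2, y=0), (x=3, y=5), (x=0, y=6), (x=2, y=6)
  Distance 5: (x=3, y=0), (x=3, y=6)
Total reachable: 27 (grid has 27 open cells total)

Answer: Reachable cells: 27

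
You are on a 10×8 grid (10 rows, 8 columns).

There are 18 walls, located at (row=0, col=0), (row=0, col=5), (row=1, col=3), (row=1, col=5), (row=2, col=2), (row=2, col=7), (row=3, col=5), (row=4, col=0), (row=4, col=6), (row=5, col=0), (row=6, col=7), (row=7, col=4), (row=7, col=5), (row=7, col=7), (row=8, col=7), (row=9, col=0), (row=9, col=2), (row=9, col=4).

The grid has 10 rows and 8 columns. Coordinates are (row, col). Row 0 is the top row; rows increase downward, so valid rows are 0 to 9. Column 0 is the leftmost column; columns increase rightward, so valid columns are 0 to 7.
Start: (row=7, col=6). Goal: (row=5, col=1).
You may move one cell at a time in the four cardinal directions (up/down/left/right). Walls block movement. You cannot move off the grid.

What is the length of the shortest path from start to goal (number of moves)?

Answer: Shortest path length: 7

Derivation:
BFS from (row=7, col=6) until reaching (row=5, col=1):
  Distance 0: (row=7, col=6)
  Distance 1: (row=6, col=6), (row=8, col=6)
  Distance 2: (row=5, col=6), (row=6, col=5), (row=8, col=5), (row=9, col=6)
  Distance 3: (row=5, col=5), (row=5, col=7), (row=6, col=4), (row=8, col=4), (row=9, col=5), (row=9, col=7)
  Distance 4: (row=4, col=5), (row=4, col=7), (row=5, col=4), (row=6, col=3), (row=8, col=3)
  Distance 5: (row=3, col=7), (row=4, col=4), (row=5, col=3), (row=6, col=2), (row=7, col=3), (row=8, col=2), (row=9, col=3)
  Distance 6: (row=3, col=4), (row=3, col=6), (row=4, col=3), (row=5, col=2), (row=6, col=1), (row=7, col=2), (row=8, col=1)
  Distance 7: (row=2, col=4), (row=2, col=6), (row=3, col=3), (row=4, col=2), (row=5, col=1), (row=6, col=0), (row=7, col=1), (row=8, col=0), (row=9, col=1)  <- goal reached here
One shortest path (7 moves): (row=7, col=6) -> (row=6, col=6) -> (row=6, col=5) -> (row=6, col=4) -> (row=6, col=3) -> (row=6, col=2) -> (row=6, col=1) -> (row=5, col=1)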